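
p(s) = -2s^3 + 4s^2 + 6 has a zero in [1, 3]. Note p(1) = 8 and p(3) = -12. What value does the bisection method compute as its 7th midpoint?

2.484375

m = 2, p(m) = 6 (+); new bracket [2, 3]
m = 2.5, p(m) = -0.25 (−); new bracket [2, 2.5]
m = 2.25, p(m) = 3.46875 (+); new bracket [2.25, 2.5]
m = 2.375, p(m) = 1.7695 (+); new bracket [2.375, 2.5]
m = 2.4375, p(m) = 0.8013 (+); new bracket [2.4375, 2.5]
m = 2.46875, p(m) = 0.2862 (+); new bracket [2.46875, 2.5]
m = 2.484375, p(m) = 0.0208 (+); new bracket [2.484375, 2.5]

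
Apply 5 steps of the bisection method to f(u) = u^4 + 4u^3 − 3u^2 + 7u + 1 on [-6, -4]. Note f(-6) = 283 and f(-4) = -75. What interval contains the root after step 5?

[-4.9375, -4.875]

m = -5, f(m) = 16 (+); new bracket [-5, -4]
m = -4.5, f(m) = -45.6875 (−); new bracket [-5, -4.5]
m = -4.75, f(m) = -19.558594 (−); new bracket [-5, -4.75]
m = -4.875, f(m) = -3.0466 (−); new bracket [-5, -4.875]
m = -4.9375, f(m) = 6.1485 (+); new bracket [-4.9375, -4.875]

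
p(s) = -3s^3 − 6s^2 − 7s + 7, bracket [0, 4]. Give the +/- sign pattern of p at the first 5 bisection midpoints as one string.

midpoint 2: p = -55 < 0 → [0, 2]
midpoint 1: p = -9 < 0 → [0, 1]
midpoint 0.5: p = 1.625 > 0 → [0.5, 1]
midpoint 0.75: p = -2.8906 < 0 → [0.5, 0.75]
midpoint 0.625: p = -0.4512 < 0 → [0.5, 0.625]

--+--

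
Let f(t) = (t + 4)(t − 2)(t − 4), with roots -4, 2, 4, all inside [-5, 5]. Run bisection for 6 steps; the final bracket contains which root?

t = 0 gives f = 32, positive; keep [-5, 0]
t = -2.5 gives f = 43.875, positive; keep [-5, -2.5]
t = -3.75 gives f = 11.140625, positive; keep [-5, -3.75]
t = -4.375 gives f = -20.0215, negative; keep [-4.375, -3.75]
t = -4.0625 gives f = -3.0549, negative; keep [-4.0625, -3.75]
t = -3.90625 gives f = 4.3778, positive; keep [-4.0625, -3.90625]

-4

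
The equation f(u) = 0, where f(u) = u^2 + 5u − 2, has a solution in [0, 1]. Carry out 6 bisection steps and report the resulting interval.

midpoint 0.5: f = 0.75 > 0 → [0, 0.5]
midpoint 0.25: f = -0.6875 < 0 → [0.25, 0.5]
midpoint 0.375: f = 0.015625 > 0 → [0.25, 0.375]
midpoint 0.3125: f = -0.3398 < 0 → [0.3125, 0.375]
midpoint 0.34375: f = -0.1631 < 0 → [0.34375, 0.375]
midpoint 0.359375: f = -0.074 < 0 → [0.359375, 0.375]

[0.359375, 0.375]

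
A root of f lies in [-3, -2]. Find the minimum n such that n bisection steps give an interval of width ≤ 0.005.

8

Width after n steps is 1/2^n. Need 2^n ≥ 1/0.005 = 200.
2^7 = 128 < 200 ≤ 2^8 = 256, so n = 8.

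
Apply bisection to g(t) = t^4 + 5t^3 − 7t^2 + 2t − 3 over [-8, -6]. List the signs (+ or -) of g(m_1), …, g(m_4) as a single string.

+++-

g(-7) = 326 > 0, so the root lies in [-7, -6]
g(-6.5) = 100.1875 > 0, so the root lies in [-6.5, -6]
g(-6.25) = 16.238281 > 0, so the root lies in [-6.25, -6]
g(-6.125) = -19.3533 < 0, so the root lies in [-6.25, -6.125]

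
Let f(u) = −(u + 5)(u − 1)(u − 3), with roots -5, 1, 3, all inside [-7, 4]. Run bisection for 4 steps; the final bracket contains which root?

m = -1.5, f(m) = -39.375 (−); new bracket [-7, -1.5]
m = -4.25, f(m) = -28.546875 (−); new bracket [-7, -4.25]
m = -5.625, f(m) = 35.712891 (+); new bracket [-5.625, -4.25]
m = -4.9375, f(m) = -2.9456 (−); new bracket [-5.625, -4.9375]

-5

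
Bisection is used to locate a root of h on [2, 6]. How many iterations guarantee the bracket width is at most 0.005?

10

Width after n steps is 4/2^n. Need 2^n ≥ 4/0.005 = 800.
2^9 = 512 < 800 ≤ 2^10 = 1024, so n = 10.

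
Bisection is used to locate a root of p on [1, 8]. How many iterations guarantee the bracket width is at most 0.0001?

17

Width after n steps is 7/2^n. Need 2^n ≥ 7/0.0001 = 70000.
2^16 = 65536 < 70000 ≤ 2^17 = 131072, so n = 17.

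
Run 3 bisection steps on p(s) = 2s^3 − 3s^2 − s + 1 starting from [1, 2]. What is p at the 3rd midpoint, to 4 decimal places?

0.0352

midpoint 1.5: p = -0.5 < 0 → [1.5, 2]
midpoint 1.75: p = 0.78125 > 0 → [1.5, 1.75]
midpoint 1.625: p = 0.035156 > 0 → [1.5, 1.625]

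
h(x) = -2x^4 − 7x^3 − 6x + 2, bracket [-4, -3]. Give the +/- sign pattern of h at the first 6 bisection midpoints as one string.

x = -3.5 gives h = 23, positive; keep [-4, -3.5]
x = -3.75 gives h = -1.867188, negative; keep [-3.75, -3.5]
x = -3.625 gives h = 11.841309, positive; keep [-3.75, -3.625]
x = -3.6875 gives h = 5.322, positive; keep [-3.75, -3.6875]
x = -3.71875 gives h = 1.8132, positive; keep [-3.75, -3.71875]
x = -3.734375 gives h = -0.0053, negative; keep [-3.734375, -3.71875]

+-+++-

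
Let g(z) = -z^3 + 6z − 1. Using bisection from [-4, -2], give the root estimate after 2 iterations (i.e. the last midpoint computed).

z = -3 gives g = 8, positive; keep [-3, -2]
z = -2.5 gives g = -0.375, negative; keep [-3, -2.5]

-2.5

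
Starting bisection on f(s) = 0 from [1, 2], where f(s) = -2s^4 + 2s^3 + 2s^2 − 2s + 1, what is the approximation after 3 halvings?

m = 1.5, f(m) = -0.875 (−); new bracket [1, 1.5]
m = 1.25, f(m) = 0.648438 (+); new bracket [1.25, 1.5]
m = 1.375, f(m) = 0.081543 (+); new bracket [1.375, 1.5]

1.375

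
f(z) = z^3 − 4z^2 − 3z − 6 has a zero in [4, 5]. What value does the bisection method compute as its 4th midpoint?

z = 4.5 gives f = -9.375, negative; keep [4.5, 5]
z = 4.75 gives f = -3.328125, negative; keep [4.75, 5]
z = 4.875 gives f = 0.169922, positive; keep [4.75, 4.875]
z = 4.8125 gives f = -1.6199, negative; keep [4.8125, 4.875]

4.8125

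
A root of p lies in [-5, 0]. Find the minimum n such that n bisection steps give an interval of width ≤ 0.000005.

Width after n steps is 5/2^n. Need 2^n ≥ 5/0.000005 = 1000000.
2^19 = 524288 < 1000000 ≤ 2^20 = 1048576, so n = 20.

20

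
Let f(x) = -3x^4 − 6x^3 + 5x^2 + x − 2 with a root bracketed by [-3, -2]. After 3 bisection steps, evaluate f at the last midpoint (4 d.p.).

f(-2.5) = 3.3125 > 0, so the root lies in [-3, -2.5]
f(-2.75) = -13.730469 < 0, so the root lies in [-2.75, -2.5]
f(-2.625) = -4.08667 < 0, so the root lies in [-2.625, -2.5]

-4.0867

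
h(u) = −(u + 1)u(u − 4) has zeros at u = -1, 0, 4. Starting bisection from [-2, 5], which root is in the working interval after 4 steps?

u = 1.5 gives h = 9.375, positive; keep [1.5, 5]
u = 3.25 gives h = 10.359375, positive; keep [3.25, 5]
u = 4.125 gives h = -2.642578, negative; keep [3.25, 4.125]
u = 3.6875 gives h = 5.4016, positive; keep [3.6875, 4.125]

4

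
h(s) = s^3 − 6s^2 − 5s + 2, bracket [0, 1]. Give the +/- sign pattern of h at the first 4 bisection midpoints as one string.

-+--

h(0.5) = -1.875 < 0, so the root lies in [0, 0.5]
h(0.25) = 0.390625 > 0, so the root lies in [0.25, 0.5]
h(0.375) = -0.666016 < 0, so the root lies in [0.25, 0.375]
h(0.3125) = -0.1179 < 0, so the root lies in [0.25, 0.3125]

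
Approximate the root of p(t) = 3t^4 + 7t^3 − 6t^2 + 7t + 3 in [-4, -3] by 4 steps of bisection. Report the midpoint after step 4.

-3.1875

m = -3.5, p(m) = 55.0625 (+); new bracket [-3.5, -3]
m = -3.25, p(m) = 11.277344 (+); new bracket [-3.25, -3]
m = -3.125, p(m) = -4.989502 (−); new bracket [-3.25, -3.125]
m = -3.1875, p(m) = 2.7144 (+); new bracket [-3.1875, -3.125]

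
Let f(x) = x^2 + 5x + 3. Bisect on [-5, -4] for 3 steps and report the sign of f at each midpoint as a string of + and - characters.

x = -4.5 gives f = 0.75, positive; keep [-4.5, -4]
x = -4.25 gives f = -0.1875, negative; keep [-4.5, -4.25]
x = -4.375 gives f = 0.265625, positive; keep [-4.375, -4.25]

+-+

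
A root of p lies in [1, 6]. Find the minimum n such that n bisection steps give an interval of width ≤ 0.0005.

14

Width after n steps is 5/2^n. Need 2^n ≥ 5/0.0005 = 10000.
2^13 = 8192 < 10000 ≤ 2^14 = 16384, so n = 14.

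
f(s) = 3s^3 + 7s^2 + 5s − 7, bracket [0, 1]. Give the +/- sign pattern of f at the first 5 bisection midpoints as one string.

midpoint 0.5: f = -2.375 < 0 → [0.5, 1]
midpoint 0.75: f = 1.953125 > 0 → [0.5, 0.75]
midpoint 0.625: f = -0.408203 < 0 → [0.625, 0.75]
midpoint 0.6875: f = 0.7209 > 0 → [0.625, 0.6875]
midpoint 0.65625: f = 0.1438 > 0 → [0.625, 0.65625]

-+-++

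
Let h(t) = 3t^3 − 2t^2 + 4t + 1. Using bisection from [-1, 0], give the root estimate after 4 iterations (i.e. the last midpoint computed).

m = -0.5, h(m) = -1.875 (−); new bracket [-0.5, 0]
m = -0.25, h(m) = -0.171875 (−); new bracket [-0.25, 0]
m = -0.125, h(m) = 0.462891 (+); new bracket [-0.25, -0.125]
m = -0.1875, h(m) = 0.1599 (+); new bracket [-0.25, -0.1875]

-0.1875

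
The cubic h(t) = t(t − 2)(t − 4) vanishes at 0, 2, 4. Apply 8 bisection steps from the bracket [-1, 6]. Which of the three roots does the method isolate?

4

t = 2.5 gives h = -1.875, negative; keep [2.5, 6]
t = 4.25 gives h = 2.390625, positive; keep [2.5, 4.25]
t = 3.375 gives h = -2.900391, negative; keep [3.375, 4.25]
t = 3.8125 gives h = -1.2957, negative; keep [3.8125, 4.25]
t = 4.03125 gives h = 0.2559, positive; keep [3.8125, 4.03125]
t = 3.921875 gives h = -0.5889, negative; keep [3.921875, 4.03125]
t = 3.9765625 gives h = -0.1842, negative; keep [3.9765625, 4.03125]
t = 4.00390625 gives h = 0.0313, positive; keep [3.9765625, 4.00390625]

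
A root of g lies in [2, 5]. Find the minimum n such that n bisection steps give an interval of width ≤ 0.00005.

16

Width after n steps is 3/2^n. Need 2^n ≥ 3/0.00005 = 60000.
2^15 = 32768 < 60000 ≤ 2^16 = 65536, so n = 16.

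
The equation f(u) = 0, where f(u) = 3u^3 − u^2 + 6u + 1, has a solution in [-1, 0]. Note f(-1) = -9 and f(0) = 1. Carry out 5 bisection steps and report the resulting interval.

[-0.1875, -0.15625]

midpoint -0.5: f = -2.625 < 0 → [-0.5, 0]
midpoint -0.25: f = -0.609375 < 0 → [-0.25, 0]
midpoint -0.125: f = 0.228516 > 0 → [-0.25, -0.125]
midpoint -0.1875: f = -0.1799 < 0 → [-0.1875, -0.125]
midpoint -0.15625: f = 0.0266 > 0 → [-0.1875, -0.15625]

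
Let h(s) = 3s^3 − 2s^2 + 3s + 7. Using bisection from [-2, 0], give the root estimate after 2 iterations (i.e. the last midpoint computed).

-0.5

s = -1 gives h = -1, negative; keep [-1, 0]
s = -0.5 gives h = 4.625, positive; keep [-1, -0.5]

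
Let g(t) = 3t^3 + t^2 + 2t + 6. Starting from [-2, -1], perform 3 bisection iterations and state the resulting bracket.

t = -1.5 gives g = -4.875, negative; keep [-1.5, -1]
t = -1.25 gives g = -0.796875, negative; keep [-1.25, -1]
t = -1.125 gives g = 0.744141, positive; keep [-1.25, -1.125]

[-1.25, -1.125]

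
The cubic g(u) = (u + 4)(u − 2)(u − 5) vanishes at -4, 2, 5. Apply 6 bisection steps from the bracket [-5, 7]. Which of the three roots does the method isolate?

-4

midpoint 1: g = 20 > 0 → [-5, 1]
midpoint -2: g = 56 > 0 → [-5, -2]
midpoint -3.5: g = 23.375 > 0 → [-5, -3.5]
midpoint -4.25: g = -14.4531 < 0 → [-4.25, -3.5]
midpoint -3.875: g = 6.5176 > 0 → [-4.25, -3.875]
midpoint -4.0625: g = -3.4338 < 0 → [-4.0625, -3.875]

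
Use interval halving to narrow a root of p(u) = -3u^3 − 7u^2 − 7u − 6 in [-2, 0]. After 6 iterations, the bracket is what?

p(-1) = -3 < 0, so the root lies in [-2, -1]
p(-1.5) = -1.125 < 0, so the root lies in [-2, -1.5]
p(-1.75) = 0.890625 > 0, so the root lies in [-1.75, -1.5]
p(-1.625) = -0.2363 < 0, so the root lies in [-1.75, -1.625]
p(-1.6875) = 0.2952 > 0, so the root lies in [-1.6875, -1.625]
p(-1.65625) = 0.0217 > 0, so the root lies in [-1.65625, -1.625]

[-1.65625, -1.625]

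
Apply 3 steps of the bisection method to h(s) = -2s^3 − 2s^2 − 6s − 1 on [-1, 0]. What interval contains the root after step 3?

[-0.25, -0.125]

m = -0.5, h(m) = 1.75 (+); new bracket [-0.5, 0]
m = -0.25, h(m) = 0.40625 (+); new bracket [-0.25, 0]
m = -0.125, h(m) = -0.277344 (−); new bracket [-0.25, -0.125]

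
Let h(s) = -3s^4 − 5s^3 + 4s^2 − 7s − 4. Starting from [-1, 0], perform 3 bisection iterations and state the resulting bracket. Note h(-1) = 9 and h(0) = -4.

[-0.5, -0.375]

midpoint -0.5: h = 0.9375 > 0 → [-0.5, 0]
midpoint -0.25: h = -1.933594 < 0 → [-0.5, -0.25]
midpoint -0.375: h = -0.608154 < 0 → [-0.5, -0.375]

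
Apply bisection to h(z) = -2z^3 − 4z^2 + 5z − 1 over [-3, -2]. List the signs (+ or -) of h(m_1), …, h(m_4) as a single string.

---+

z = -2.5 gives h = -7.25, negative; keep [-3, -2.5]
z = -2.75 gives h = -3.40625, negative; keep [-3, -2.75]
z = -2.875 gives h = -0.910156, negative; keep [-3, -2.875]
z = -2.9375 gives h = 0.4917, positive; keep [-2.9375, -2.875]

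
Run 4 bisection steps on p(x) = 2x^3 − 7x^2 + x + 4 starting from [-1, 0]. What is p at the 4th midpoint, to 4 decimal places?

-0.6460

x = -0.5 gives p = 1.5, positive; keep [-1, -0.5]
x = -0.75 gives p = -1.53125, negative; keep [-0.75, -0.5]
x = -0.625 gives p = 0.152344, positive; keep [-0.75, -0.625]
x = -0.6875 gives p = -0.646, negative; keep [-0.6875, -0.625]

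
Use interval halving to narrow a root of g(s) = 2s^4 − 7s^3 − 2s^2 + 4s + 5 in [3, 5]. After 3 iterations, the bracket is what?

[3.5, 3.75]

s = 4 gives g = 53, positive; keep [3, 4]
s = 3.5 gives g = -5.5, negative; keep [3.5, 4]
s = 3.75 gives g = 18.242188, positive; keep [3.5, 3.75]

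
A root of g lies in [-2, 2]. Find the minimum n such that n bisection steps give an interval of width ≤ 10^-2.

9

Width after n steps is 4/2^n. Need 2^n ≥ 4/10^-2 = 400.
2^8 = 256 < 400 ≤ 2^9 = 512, so n = 9.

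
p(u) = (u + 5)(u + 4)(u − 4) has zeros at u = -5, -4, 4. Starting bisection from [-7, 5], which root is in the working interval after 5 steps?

4

m = -1, p(m) = -60 (−); new bracket [-1, 5]
m = 2, p(m) = -84 (−); new bracket [2, 5]
m = 3.5, p(m) = -31.875 (−); new bracket [3.5, 5]
m = 4.25, p(m) = 19.0781 (+); new bracket [3.5, 4.25]
m = 3.875, p(m) = -8.7363 (−); new bracket [3.875, 4.25]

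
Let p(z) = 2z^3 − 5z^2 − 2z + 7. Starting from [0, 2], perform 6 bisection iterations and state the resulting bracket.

[1.34375, 1.375]

z = 1 gives p = 2, positive; keep [1, 2]
z = 1.5 gives p = -0.5, negative; keep [1, 1.5]
z = 1.25 gives p = 0.59375, positive; keep [1.25, 1.5]
z = 1.375 gives p = -0.0039, negative; keep [1.25, 1.375]
z = 1.3125 gives p = 0.2837, positive; keep [1.3125, 1.375]
z = 1.34375 gives p = 0.1369, positive; keep [1.34375, 1.375]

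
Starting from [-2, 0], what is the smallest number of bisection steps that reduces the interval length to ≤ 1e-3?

11

Width after n steps is 2/2^n. Need 2^n ≥ 2/1e-3 = 2000.
2^10 = 1024 < 2000 ≤ 2^11 = 2048, so n = 11.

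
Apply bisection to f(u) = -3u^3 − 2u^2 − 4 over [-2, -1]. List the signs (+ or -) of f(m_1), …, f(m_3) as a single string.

+-+

m = -1.5, f(m) = 1.625 (+); new bracket [-1.5, -1]
m = -1.25, f(m) = -1.265625 (−); new bracket [-1.5, -1.25]
m = -1.375, f(m) = 0.017578 (+); new bracket [-1.375, -1.25]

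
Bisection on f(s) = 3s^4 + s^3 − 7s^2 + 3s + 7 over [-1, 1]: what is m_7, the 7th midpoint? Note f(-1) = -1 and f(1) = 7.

m = 0, f(m) = 7 (+); new bracket [-1, 0]
m = -0.5, f(m) = 3.8125 (+); new bracket [-1, -0.5]
m = -0.75, f(m) = 1.339844 (+); new bracket [-1, -0.75]
m = -0.875, f(m) = 0.1042 (+); new bracket [-1, -0.875]
m = -0.9375, f(m) = -0.4714 (−); new bracket [-0.9375, -0.875]
m = -0.90625, f(m) = -0.1885 (−); new bracket [-0.90625, -0.875]
m = -0.890625, f(m) = -0.0433 (−); new bracket [-0.890625, -0.875]

-0.890625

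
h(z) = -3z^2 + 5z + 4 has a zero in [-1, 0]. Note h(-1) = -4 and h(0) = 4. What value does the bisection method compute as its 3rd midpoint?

-0.625

h(-0.5) = 0.75 > 0, so the root lies in [-1, -0.5]
h(-0.75) = -1.4375 < 0, so the root lies in [-0.75, -0.5]
h(-0.625) = -0.296875 < 0, so the root lies in [-0.625, -0.5]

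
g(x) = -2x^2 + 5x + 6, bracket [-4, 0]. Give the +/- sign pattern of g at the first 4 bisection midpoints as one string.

m = -2, g(m) = -12 (−); new bracket [-2, 0]
m = -1, g(m) = -1 (−); new bracket [-1, 0]
m = -0.5, g(m) = 3 (+); new bracket [-1, -0.5]
m = -0.75, g(m) = 1.125 (+); new bracket [-1, -0.75]

--++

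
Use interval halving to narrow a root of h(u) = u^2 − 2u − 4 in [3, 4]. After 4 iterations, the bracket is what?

[3.1875, 3.25]

midpoint 3.5: h = 1.25 > 0 → [3, 3.5]
midpoint 3.25: h = 0.0625 > 0 → [3, 3.25]
midpoint 3.125: h = -0.484375 < 0 → [3.125, 3.25]
midpoint 3.1875: h = -0.2148 < 0 → [3.1875, 3.25]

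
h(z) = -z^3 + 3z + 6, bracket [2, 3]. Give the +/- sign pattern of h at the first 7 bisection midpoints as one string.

z = 2.5 gives h = -2.125, negative; keep [2, 2.5]
z = 2.25 gives h = 1.359375, positive; keep [2.25, 2.5]
z = 2.375 gives h = -0.271484, negative; keep [2.25, 2.375]
z = 2.3125 gives h = 0.571, positive; keep [2.3125, 2.375]
z = 2.34375 gives h = 0.1566, positive; keep [2.34375, 2.375]
z = 2.359375 gives h = -0.0557, negative; keep [2.34375, 2.359375]
z = 2.3515625 gives h = 0.0509, positive; keep [2.3515625, 2.359375]

-+-++-+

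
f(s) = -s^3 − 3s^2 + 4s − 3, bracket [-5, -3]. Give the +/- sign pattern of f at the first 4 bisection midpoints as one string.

-++-

s = -4 gives f = -3, negative; keep [-5, -4]
s = -4.5 gives f = 9.375, positive; keep [-4.5, -4]
s = -4.25 gives f = 2.578125, positive; keep [-4.25, -4]
s = -4.125 gives f = -0.3574, negative; keep [-4.25, -4.125]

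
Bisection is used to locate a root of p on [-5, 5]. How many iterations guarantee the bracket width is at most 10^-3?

Width after n steps is 10/2^n. Need 2^n ≥ 10/10^-3 = 10000.
2^13 = 8192 < 10000 ≤ 2^14 = 16384, so n = 14.

14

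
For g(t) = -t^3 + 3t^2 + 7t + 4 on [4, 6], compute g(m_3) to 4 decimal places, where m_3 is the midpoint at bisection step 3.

-2.2344

g(5) = -11 < 0, so the root lies in [4, 5]
g(4.5) = 5.125 > 0, so the root lies in [4.5, 5]
g(4.75) = -2.234375 < 0, so the root lies in [4.5, 4.75]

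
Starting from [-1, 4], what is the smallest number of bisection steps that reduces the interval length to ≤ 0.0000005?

24

Width after n steps is 5/2^n. Need 2^n ≥ 5/0.0000005 = 10000000.
2^23 = 8388608 < 10000000 ≤ 2^24 = 16777216, so n = 24.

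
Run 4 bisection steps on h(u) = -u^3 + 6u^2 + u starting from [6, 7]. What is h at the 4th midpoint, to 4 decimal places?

-0.9910

u = 6.5 gives h = -14.625, negative; keep [6, 6.5]
u = 6.25 gives h = -3.515625, negative; keep [6, 6.25]
u = 6.125 gives h = 1.435547, positive; keep [6.125, 6.25]
u = 6.1875 gives h = -0.991, negative; keep [6.125, 6.1875]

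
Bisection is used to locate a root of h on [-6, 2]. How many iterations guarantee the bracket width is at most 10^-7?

27

Width after n steps is 8/2^n. Need 2^n ≥ 8/10^-7 = 80000000.
2^26 = 67108864 < 80000000 ≤ 2^27 = 134217728, so n = 27.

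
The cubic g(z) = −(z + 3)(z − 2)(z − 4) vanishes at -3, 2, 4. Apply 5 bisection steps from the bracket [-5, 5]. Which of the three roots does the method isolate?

m = 0, g(m) = -24 (−); new bracket [-5, 0]
m = -2.5, g(m) = -14.625 (−); new bracket [-5, -2.5]
m = -3.75, g(m) = 33.421875 (+); new bracket [-3.75, -2.5]
m = -3.125, g(m) = 4.5645 (+); new bracket [-3.125, -2.5]
m = -2.8125, g(m) = -6.1472 (−); new bracket [-3.125, -2.8125]

-3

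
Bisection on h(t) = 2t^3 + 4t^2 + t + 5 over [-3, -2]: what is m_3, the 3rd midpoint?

-2.375

midpoint -2.5: h = -3.75 < 0 → [-2.5, -2]
midpoint -2.25: h = 0.21875 > 0 → [-2.5, -2.25]
midpoint -2.375: h = -1.605469 < 0 → [-2.375, -2.25]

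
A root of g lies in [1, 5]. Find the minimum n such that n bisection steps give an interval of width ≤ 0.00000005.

27

Width after n steps is 4/2^n. Need 2^n ≥ 4/0.00000005 = 80000000.
2^26 = 67108864 < 80000000 ≤ 2^27 = 134217728, so n = 27.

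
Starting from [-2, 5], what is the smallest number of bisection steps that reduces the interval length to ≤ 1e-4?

17

Width after n steps is 7/2^n. Need 2^n ≥ 7/1e-4 = 70000.
2^16 = 65536 < 70000 ≤ 2^17 = 131072, so n = 17.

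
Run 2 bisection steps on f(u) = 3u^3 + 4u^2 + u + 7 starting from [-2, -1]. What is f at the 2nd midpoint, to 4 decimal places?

1.4219

f(-1.5) = 4.375 > 0, so the root lies in [-2, -1.5]
f(-1.75) = 1.421875 > 0, so the root lies in [-2, -1.75]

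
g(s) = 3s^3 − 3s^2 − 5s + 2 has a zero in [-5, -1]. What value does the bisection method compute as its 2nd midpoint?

s = -3 gives g = -91, negative; keep [-3, -1]
s = -2 gives g = -24, negative; keep [-2, -1]

-2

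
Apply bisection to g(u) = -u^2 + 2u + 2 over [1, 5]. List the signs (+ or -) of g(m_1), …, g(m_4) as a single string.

g(3) = -1 < 0, so the root lies in [1, 3]
g(2) = 2 > 0, so the root lies in [2, 3]
g(2.5) = 0.75 > 0, so the root lies in [2.5, 3]
g(2.75) = -0.0625 < 0, so the root lies in [2.5, 2.75]

-++-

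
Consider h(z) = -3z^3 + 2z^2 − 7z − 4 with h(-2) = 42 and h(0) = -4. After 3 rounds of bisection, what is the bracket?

[-0.5, -0.25]

z = -1 gives h = 8, positive; keep [-1, 0]
z = -0.5 gives h = 0.375, positive; keep [-0.5, 0]
z = -0.25 gives h = -2.078125, negative; keep [-0.5, -0.25]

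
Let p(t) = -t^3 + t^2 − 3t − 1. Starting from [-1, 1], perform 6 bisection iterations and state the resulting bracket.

m = 0, p(m) = -1 (−); new bracket [-1, 0]
m = -0.5, p(m) = 0.875 (+); new bracket [-0.5, 0]
m = -0.25, p(m) = -0.171875 (−); new bracket [-0.5, -0.25]
m = -0.375, p(m) = 0.3184 (+); new bracket [-0.375, -0.25]
m = -0.3125, p(m) = 0.0657 (+); new bracket [-0.3125, -0.25]
m = -0.28125, p(m) = -0.0549 (−); new bracket [-0.3125, -0.28125]

[-0.3125, -0.28125]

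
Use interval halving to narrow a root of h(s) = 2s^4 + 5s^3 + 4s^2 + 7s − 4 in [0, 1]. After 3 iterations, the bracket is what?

h(0.5) = 1.25 > 0, so the root lies in [0, 0.5]
h(0.25) = -1.914062 < 0, so the root lies in [0.25, 0.5]
h(0.375) = -0.509277 < 0, so the root lies in [0.375, 0.5]

[0.375, 0.5]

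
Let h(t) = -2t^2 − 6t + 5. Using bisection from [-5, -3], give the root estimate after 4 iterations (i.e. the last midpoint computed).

midpoint -4: h = -3 < 0 → [-4, -3]
midpoint -3.5: h = 1.5 > 0 → [-4, -3.5]
midpoint -3.75: h = -0.625 < 0 → [-3.75, -3.5]
midpoint -3.625: h = 0.4688 > 0 → [-3.75, -3.625]

-3.625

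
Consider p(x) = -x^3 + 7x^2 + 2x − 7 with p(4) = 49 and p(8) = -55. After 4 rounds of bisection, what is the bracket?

[7, 7.25]

midpoint 6: p = 41 > 0 → [6, 8]
midpoint 7: p = 7 > 0 → [7, 8]
midpoint 7.5: p = -20.125 < 0 → [7, 7.5]
midpoint 7.25: p = -5.6406 < 0 → [7, 7.25]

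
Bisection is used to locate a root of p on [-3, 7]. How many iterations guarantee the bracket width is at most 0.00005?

18

Width after n steps is 10/2^n. Need 2^n ≥ 10/0.00005 = 200000.
2^17 = 131072 < 200000 ≤ 2^18 = 262144, so n = 18.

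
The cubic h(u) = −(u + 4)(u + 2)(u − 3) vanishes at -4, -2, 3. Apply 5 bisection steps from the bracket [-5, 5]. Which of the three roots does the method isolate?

3

midpoint 0: h = 24 > 0 → [0, 5]
midpoint 2.5: h = 14.625 > 0 → [2.5, 5]
midpoint 3.75: h = -33.421875 < 0 → [2.5, 3.75]
midpoint 3.125: h = -4.5645 < 0 → [2.5, 3.125]
midpoint 2.8125: h = 6.1472 > 0 → [2.8125, 3.125]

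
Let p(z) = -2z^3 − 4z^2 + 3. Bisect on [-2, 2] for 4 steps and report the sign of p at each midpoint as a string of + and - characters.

+-+-

p(0) = 3 > 0, so the root lies in [0, 2]
p(1) = -3 < 0, so the root lies in [0, 1]
p(0.5) = 1.75 > 0, so the root lies in [0.5, 1]
p(0.75) = -0.0938 < 0, so the root lies in [0.5, 0.75]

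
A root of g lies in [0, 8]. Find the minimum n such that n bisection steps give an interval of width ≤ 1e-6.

23

Width after n steps is 8/2^n. Need 2^n ≥ 8/1e-6 = 8000000.
2^22 = 4194304 < 8000000 ≤ 2^23 = 8388608, so n = 23.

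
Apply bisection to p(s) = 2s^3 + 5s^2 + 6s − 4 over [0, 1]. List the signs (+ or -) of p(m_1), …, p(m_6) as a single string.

+---+-

p(0.5) = 0.5 > 0, so the root lies in [0, 0.5]
p(0.25) = -2.15625 < 0, so the root lies in [0.25, 0.5]
p(0.375) = -0.941406 < 0, so the root lies in [0.375, 0.5]
p(0.4375) = -0.2505 < 0, so the root lies in [0.4375, 0.5]
p(0.46875) = 0.1171 > 0, so the root lies in [0.4375, 0.46875]
p(0.453125) = -0.0686 < 0, so the root lies in [0.453125, 0.46875]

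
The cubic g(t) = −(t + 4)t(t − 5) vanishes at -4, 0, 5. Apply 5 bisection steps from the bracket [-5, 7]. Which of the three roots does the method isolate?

5

m = 1, g(m) = 20 (+); new bracket [1, 7]
m = 4, g(m) = 32 (+); new bracket [4, 7]
m = 5.5, g(m) = -26.125 (−); new bracket [4, 5.5]
m = 4.75, g(m) = 10.3906 (+); new bracket [4.75, 5.5]
m = 5.125, g(m) = -5.8457 (−); new bracket [4.75, 5.125]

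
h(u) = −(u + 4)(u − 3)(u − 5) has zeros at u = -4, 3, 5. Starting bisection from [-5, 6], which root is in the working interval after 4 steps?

h(0.5) = -50.625 < 0, so the root lies in [-5, 0.5]
h(-2.25) = -66.609375 < 0, so the root lies in [-5, -2.25]
h(-3.625) = -21.427734 < 0, so the root lies in [-5, -3.625]
h(-4.3125) = 21.2805 > 0, so the root lies in [-4.3125, -3.625]

-4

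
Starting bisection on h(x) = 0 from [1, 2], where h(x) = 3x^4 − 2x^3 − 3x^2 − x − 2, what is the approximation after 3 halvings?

1.625

h(1.5) = -1.8125 < 0, so the root lies in [1.5, 2]
h(1.75) = 4.480469 > 0, so the root lies in [1.5, 1.75]
h(1.625) = 0.789795 > 0, so the root lies in [1.5, 1.625]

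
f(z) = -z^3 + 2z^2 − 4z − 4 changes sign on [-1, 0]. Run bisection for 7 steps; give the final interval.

[-0.6875, -0.6796875]

f(-0.5) = -1.375 < 0, so the root lies in [-1, -0.5]
f(-0.75) = 0.546875 > 0, so the root lies in [-0.75, -0.5]
f(-0.625) = -0.474609 < 0, so the root lies in [-0.75, -0.625]
f(-0.6875) = 0.0203 > 0, so the root lies in [-0.6875, -0.625]
f(-0.65625) = -0.231 < 0, so the root lies in [-0.6875, -0.65625]
f(-0.671875) = -0.1064 < 0, so the root lies in [-0.6875, -0.671875]
f(-0.6796875) = -0.0433 < 0, so the root lies in [-0.6875, -0.6796875]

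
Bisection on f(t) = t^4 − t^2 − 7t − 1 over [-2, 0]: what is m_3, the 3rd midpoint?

-0.25

midpoint -1: f = 6 > 0 → [-1, 0]
midpoint -0.5: f = 2.3125 > 0 → [-0.5, 0]
midpoint -0.25: f = 0.691406 > 0 → [-0.25, 0]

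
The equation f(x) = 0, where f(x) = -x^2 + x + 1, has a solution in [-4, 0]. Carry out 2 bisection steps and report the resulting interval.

[-1, 0]

x = -2 gives f = -5, negative; keep [-2, 0]
x = -1 gives f = -1, negative; keep [-1, 0]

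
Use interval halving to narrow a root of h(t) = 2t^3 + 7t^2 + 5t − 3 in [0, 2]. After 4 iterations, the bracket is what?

m = 1, h(m) = 11 (+); new bracket [0, 1]
m = 0.5, h(m) = 1.5 (+); new bracket [0, 0.5]
m = 0.25, h(m) = -1.28125 (−); new bracket [0.25, 0.5]
m = 0.375, h(m) = -0.0352 (−); new bracket [0.375, 0.5]

[0.375, 0.5]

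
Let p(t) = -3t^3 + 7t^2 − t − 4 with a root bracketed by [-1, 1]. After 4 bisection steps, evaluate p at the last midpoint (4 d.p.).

0.0918

p(0) = -4 < 0, so the root lies in [-1, 0]
p(-0.5) = -1.375 < 0, so the root lies in [-1, -0.5]
p(-0.75) = 1.953125 > 0, so the root lies in [-0.75, -0.5]
p(-0.625) = 0.0918 > 0, so the root lies in [-0.625, -0.5]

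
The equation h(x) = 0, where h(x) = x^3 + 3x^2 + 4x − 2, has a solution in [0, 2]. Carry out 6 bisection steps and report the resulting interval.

m = 1, h(m) = 6 (+); new bracket [0, 1]
m = 0.5, h(m) = 0.875 (+); new bracket [0, 0.5]
m = 0.25, h(m) = -0.796875 (−); new bracket [0.25, 0.5]
m = 0.375, h(m) = -0.0254 (−); new bracket [0.375, 0.5]
m = 0.4375, h(m) = 0.408 (+); new bracket [0.375, 0.4375]
m = 0.40625, h(m) = 0.1872 (+); new bracket [0.375, 0.40625]

[0.375, 0.40625]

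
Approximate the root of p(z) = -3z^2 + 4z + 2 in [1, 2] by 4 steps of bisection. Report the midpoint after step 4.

1.6875

p(1.5) = 1.25 > 0, so the root lies in [1.5, 2]
p(1.75) = -0.1875 < 0, so the root lies in [1.5, 1.75]
p(1.625) = 0.578125 > 0, so the root lies in [1.625, 1.75]
p(1.6875) = 0.207 > 0, so the root lies in [1.6875, 1.75]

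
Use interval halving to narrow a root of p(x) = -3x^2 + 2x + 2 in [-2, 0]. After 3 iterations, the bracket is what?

midpoint -1: p = -3 < 0 → [-1, 0]
midpoint -0.5: p = 0.25 > 0 → [-1, -0.5]
midpoint -0.75: p = -1.1875 < 0 → [-0.75, -0.5]

[-0.75, -0.5]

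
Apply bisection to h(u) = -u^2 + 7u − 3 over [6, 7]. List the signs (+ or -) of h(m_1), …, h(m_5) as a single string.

midpoint 6.5: h = 0.25 > 0 → [6.5, 7]
midpoint 6.75: h = -1.3125 < 0 → [6.5, 6.75]
midpoint 6.625: h = -0.515625 < 0 → [6.5, 6.625]
midpoint 6.5625: h = -0.1289 < 0 → [6.5, 6.5625]
midpoint 6.53125: h = 0.0615 > 0 → [6.53125, 6.5625]

+---+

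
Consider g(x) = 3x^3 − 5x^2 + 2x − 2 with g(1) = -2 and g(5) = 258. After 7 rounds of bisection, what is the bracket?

[1.5, 1.53125]

x = 3 gives g = 40, positive; keep [1, 3]
x = 2 gives g = 6, positive; keep [1, 2]
x = 1.5 gives g = -0.125, negative; keep [1.5, 2]
x = 1.75 gives g = 2.2656, positive; keep [1.5, 1.75]
x = 1.625 gives g = 0.9199, positive; keep [1.5, 1.625]
x = 1.5625 gives g = 0.3621, positive; keep [1.5, 1.5625]
x = 1.53125 gives g = 0.11, positive; keep [1.5, 1.53125]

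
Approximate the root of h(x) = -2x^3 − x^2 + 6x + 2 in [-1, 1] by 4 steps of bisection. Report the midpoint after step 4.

x = 0 gives h = 2, positive; keep [-1, 0]
x = -0.5 gives h = -1, negative; keep [-0.5, 0]
x = -0.25 gives h = 0.46875, positive; keep [-0.5, -0.25]
x = -0.375 gives h = -0.2852, negative; keep [-0.375, -0.25]

-0.375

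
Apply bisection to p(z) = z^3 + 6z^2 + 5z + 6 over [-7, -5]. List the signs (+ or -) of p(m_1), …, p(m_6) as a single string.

--+---

m = -6, p(m) = -24 (−); new bracket [-6, -5]
m = -5.5, p(m) = -6.375 (−); new bracket [-5.5, -5]
m = -5.25, p(m) = 0.421875 (+); new bracket [-5.5, -5.25]
m = -5.375, p(m) = -2.8184 (−); new bracket [-5.375, -5.25]
m = -5.3125, p(m) = -1.1594 (−); new bracket [-5.3125, -5.25]
m = -5.28125, p(m) = -0.3592 (−); new bracket [-5.28125, -5.25]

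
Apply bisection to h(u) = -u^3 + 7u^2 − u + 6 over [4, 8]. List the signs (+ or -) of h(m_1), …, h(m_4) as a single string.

u = 6 gives h = 36, positive; keep [6, 8]
u = 7 gives h = -1, negative; keep [6, 7]
u = 6.5 gives h = 20.625, positive; keep [6.5, 7]
u = 6.75 gives h = 10.6406, positive; keep [6.75, 7]

+-++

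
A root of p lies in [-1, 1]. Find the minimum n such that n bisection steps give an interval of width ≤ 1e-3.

11

Width after n steps is 2/2^n. Need 2^n ≥ 2/1e-3 = 2000.
2^10 = 1024 < 2000 ≤ 2^11 = 2048, so n = 11.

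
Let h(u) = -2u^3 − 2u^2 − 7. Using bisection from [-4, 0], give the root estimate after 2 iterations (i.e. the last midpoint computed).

u = -2 gives h = 1, positive; keep [-2, 0]
u = -1 gives h = -7, negative; keep [-2, -1]

-1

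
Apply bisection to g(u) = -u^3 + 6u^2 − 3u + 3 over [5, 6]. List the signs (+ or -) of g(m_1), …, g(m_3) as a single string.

g(5.5) = 1.625 > 0, so the root lies in [5.5, 6]
g(5.75) = -5.984375 < 0, so the root lies in [5.5, 5.75]
g(5.625) = -2.009766 < 0, so the root lies in [5.5, 5.625]

+--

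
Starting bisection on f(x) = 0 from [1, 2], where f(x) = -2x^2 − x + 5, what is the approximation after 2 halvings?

1.25

midpoint 1.5: f = -1 < 0 → [1, 1.5]
midpoint 1.25: f = 0.625 > 0 → [1.25, 1.5]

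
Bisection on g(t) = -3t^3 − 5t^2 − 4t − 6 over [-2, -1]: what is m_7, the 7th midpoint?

g(-1.5) = -1.125 < 0, so the root lies in [-2, -1.5]
g(-1.75) = 1.765625 > 0, so the root lies in [-1.75, -1.5]
g(-1.625) = 0.169922 > 0, so the root lies in [-1.625, -1.5]
g(-1.5625) = -0.5129 < 0, so the root lies in [-1.625, -1.5625]
g(-1.59375) = -0.1806 < 0, so the root lies in [-1.625, -1.59375]
g(-1.609375) = -0.0077 < 0, so the root lies in [-1.625, -1.609375]
g(-1.6171875) = 0.0805 > 0, so the root lies in [-1.6171875, -1.609375]

-1.6171875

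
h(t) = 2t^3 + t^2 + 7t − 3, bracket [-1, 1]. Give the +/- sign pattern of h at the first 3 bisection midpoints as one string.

h(0) = -3 < 0, so the root lies in [0, 1]
h(0.5) = 1 > 0, so the root lies in [0, 0.5]
h(0.25) = -1.15625 < 0, so the root lies in [0.25, 0.5]

-+-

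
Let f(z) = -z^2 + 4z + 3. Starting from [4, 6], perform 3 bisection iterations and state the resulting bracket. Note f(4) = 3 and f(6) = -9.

[4.5, 4.75]

z = 5 gives f = -2, negative; keep [4, 5]
z = 4.5 gives f = 0.75, positive; keep [4.5, 5]
z = 4.75 gives f = -0.5625, negative; keep [4.5, 4.75]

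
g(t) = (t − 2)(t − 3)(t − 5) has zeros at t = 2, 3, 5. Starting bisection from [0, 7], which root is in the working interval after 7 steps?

5

t = 3.5 gives g = -1.125, negative; keep [3.5, 7]
t = 5.25 gives g = 1.828125, positive; keep [3.5, 5.25]
t = 4.375 gives g = -2.041016, negative; keep [4.375, 5.25]
t = 4.8125 gives g = -0.9558, negative; keep [4.8125, 5.25]
t = 5.03125 gives g = 0.1924, positive; keep [4.8125, 5.03125]
t = 4.921875 gives g = -0.4387, negative; keep [4.921875, 5.03125]
t = 4.9765625 gives g = -0.1379, negative; keep [4.9765625, 5.03125]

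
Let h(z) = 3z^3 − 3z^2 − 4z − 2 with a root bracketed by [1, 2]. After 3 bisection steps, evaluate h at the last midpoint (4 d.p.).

-0.2715

z = 1.5 gives h = -4.625, negative; keep [1.5, 2]
z = 1.75 gives h = -2.109375, negative; keep [1.75, 2]
z = 1.875 gives h = -0.271484, negative; keep [1.875, 2]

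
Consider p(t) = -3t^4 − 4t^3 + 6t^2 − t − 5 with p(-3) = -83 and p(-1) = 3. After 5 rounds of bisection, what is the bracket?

t = -2 gives p = 5, positive; keep [-3, -2]
t = -2.5 gives p = -19.6875, negative; keep [-2.5, -2]
t = -2.25 gives p = -3.699219, negative; keep [-2.25, -2]
t = -2.125 gives p = 1.429, positive; keep [-2.25, -2.125]
t = -2.1875 gives p = -0.9246, negative; keep [-2.1875, -2.125]

[-2.1875, -2.125]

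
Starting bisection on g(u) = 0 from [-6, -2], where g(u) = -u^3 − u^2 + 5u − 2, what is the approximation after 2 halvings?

-3

g(-4) = 26 > 0, so the root lies in [-4, -2]
g(-3) = 1 > 0, so the root lies in [-3, -2]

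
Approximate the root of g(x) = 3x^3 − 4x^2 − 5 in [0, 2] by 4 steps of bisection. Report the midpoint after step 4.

midpoint 1: g = -6 < 0 → [1, 2]
midpoint 1.5: g = -3.875 < 0 → [1.5, 2]
midpoint 1.75: g = -1.171875 < 0 → [1.75, 2]
midpoint 1.875: g = 0.7129 > 0 → [1.75, 1.875]

1.875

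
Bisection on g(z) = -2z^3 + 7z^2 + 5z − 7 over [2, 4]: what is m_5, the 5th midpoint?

midpoint 3: g = 17 > 0 → [3, 4]
midpoint 3.5: g = 10.5 > 0 → [3.5, 4]
midpoint 3.75: g = 4.71875 > 0 → [3.75, 4]
midpoint 3.875: g = 1.1133 > 0 → [3.875, 4]
midpoint 3.9375: g = -0.8784 < 0 → [3.875, 3.9375]

3.9375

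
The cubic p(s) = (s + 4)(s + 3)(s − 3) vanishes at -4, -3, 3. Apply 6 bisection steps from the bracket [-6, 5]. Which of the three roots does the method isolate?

3

midpoint -0.5: p = -30.625 < 0 → [-0.5, 5]
midpoint 2.25: p = -24.609375 < 0 → [2.25, 5]
midpoint 3.625: p = 31.572266 > 0 → [2.25, 3.625]
midpoint 2.9375: p = -2.5745 < 0 → [2.9375, 3.625]
midpoint 3.28125: p = 12.8631 > 0 → [2.9375, 3.28125]
midpoint 3.109375: p = 4.7506 > 0 → [2.9375, 3.109375]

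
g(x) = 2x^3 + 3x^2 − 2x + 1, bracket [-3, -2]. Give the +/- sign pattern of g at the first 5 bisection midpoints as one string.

---+-

m = -2.5, g(m) = -6.5 (−); new bracket [-2.5, -2]
m = -2.25, g(m) = -2.09375 (−); new bracket [-2.25, -2]
m = -2.125, g(m) = -0.394531 (−); new bracket [-2.125, -2]
m = -2.0625, g(m) = 0.3394 (+); new bracket [-2.125, -2.0625]
m = -2.09375, g(m) = -0.0182 (−); new bracket [-2.09375, -2.0625]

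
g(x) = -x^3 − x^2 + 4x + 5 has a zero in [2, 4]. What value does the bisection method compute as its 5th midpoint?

2.0625

midpoint 3: g = -19 < 0 → [2, 3]
midpoint 2.5: g = -6.875 < 0 → [2, 2.5]
midpoint 2.25: g = -2.453125 < 0 → [2, 2.25]
midpoint 2.125: g = -0.6113 < 0 → [2, 2.125]
midpoint 2.0625: g = 0.2224 > 0 → [2.0625, 2.125]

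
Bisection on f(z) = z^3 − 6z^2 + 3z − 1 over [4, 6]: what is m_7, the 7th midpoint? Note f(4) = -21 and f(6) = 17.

z = 5 gives f = -11, negative; keep [5, 6]
z = 5.5 gives f = 0.375, positive; keep [5, 5.5]
z = 5.25 gives f = -5.921875, negative; keep [5.25, 5.5]
z = 5.375 gives f = -2.9316, negative; keep [5.375, 5.5]
z = 5.4375 gives f = -1.3186, negative; keep [5.4375, 5.5]
z = 5.46875 gives f = -0.482, negative; keep [5.46875, 5.5]
z = 5.484375 gives f = -0.056, negative; keep [5.484375, 5.5]

5.484375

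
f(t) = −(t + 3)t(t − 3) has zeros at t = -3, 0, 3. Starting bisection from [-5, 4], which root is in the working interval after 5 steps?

f(-0.5) = -4.375 < 0, so the root lies in [-5, -0.5]
f(-2.75) = -3.953125 < 0, so the root lies in [-5, -2.75]
f(-3.875) = 23.310547 > 0, so the root lies in [-3.875, -2.75]
f(-3.3125) = 6.5344 > 0, so the root lies in [-3.3125, -2.75]
f(-3.03125) = 0.5713 > 0, so the root lies in [-3.03125, -2.75]

-3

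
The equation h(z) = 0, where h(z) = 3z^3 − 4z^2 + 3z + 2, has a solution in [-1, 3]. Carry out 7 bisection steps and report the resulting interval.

h(1) = 4 > 0, so the root lies in [-1, 1]
h(0) = 2 > 0, so the root lies in [-1, 0]
h(-0.5) = -0.875 < 0, so the root lies in [-0.5, 0]
h(-0.25) = 0.9531 > 0, so the root lies in [-0.5, -0.25]
h(-0.375) = 0.1543 > 0, so the root lies in [-0.5, -0.375]
h(-0.4375) = -0.3293 < 0, so the root lies in [-0.4375, -0.375]
h(-0.40625) = -0.08 < 0, so the root lies in [-0.40625, -0.375]

[-0.40625, -0.375]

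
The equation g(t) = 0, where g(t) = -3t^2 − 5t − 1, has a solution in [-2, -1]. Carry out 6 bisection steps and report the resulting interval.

[-1.4375, -1.421875]

g(-1.5) = -0.25 < 0, so the root lies in [-1.5, -1]
g(-1.25) = 0.5625 > 0, so the root lies in [-1.5, -1.25]
g(-1.375) = 0.203125 > 0, so the root lies in [-1.5, -1.375]
g(-1.4375) = -0.0117 < 0, so the root lies in [-1.4375, -1.375]
g(-1.40625) = 0.0986 > 0, so the root lies in [-1.4375, -1.40625]
g(-1.421875) = 0.0442 > 0, so the root lies in [-1.4375, -1.421875]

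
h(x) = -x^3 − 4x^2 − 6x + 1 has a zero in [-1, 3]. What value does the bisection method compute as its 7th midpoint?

0.15625

m = 1, h(m) = -10 (−); new bracket [-1, 1]
m = 0, h(m) = 1 (+); new bracket [0, 1]
m = 0.5, h(m) = -3.125 (−); new bracket [0, 0.5]
m = 0.25, h(m) = -0.7656 (−); new bracket [0, 0.25]
m = 0.125, h(m) = 0.1855 (+); new bracket [0.125, 0.25]
m = 0.1875, h(m) = -0.2722 (−); new bracket [0.125, 0.1875]
m = 0.15625, h(m) = -0.039 (−); new bracket [0.125, 0.15625]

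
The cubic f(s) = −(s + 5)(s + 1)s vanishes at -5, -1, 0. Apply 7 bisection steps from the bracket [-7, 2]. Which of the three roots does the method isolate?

s = -2.5 gives f = -9.375, negative; keep [-7, -2.5]
s = -4.75 gives f = -4.453125, negative; keep [-7, -4.75]
s = -5.875 gives f = 25.060547, positive; keep [-5.875, -4.75]
s = -5.3125 gives f = 7.1594, positive; keep [-5.3125, -4.75]
s = -5.03125 gives f = 0.6338, positive; keep [-5.03125, -4.75]
s = -4.890625 gives f = -2.0811, negative; keep [-5.03125, -4.890625]
s = -4.9609375 gives f = -0.7676, negative; keep [-5.03125, -4.9609375]

-5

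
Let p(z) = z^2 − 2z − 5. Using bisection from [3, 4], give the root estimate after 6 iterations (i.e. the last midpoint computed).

midpoint 3.5: p = 0.25 > 0 → [3, 3.5]
midpoint 3.25: p = -0.9375 < 0 → [3.25, 3.5]
midpoint 3.375: p = -0.359375 < 0 → [3.375, 3.5]
midpoint 3.4375: p = -0.0586 < 0 → [3.4375, 3.5]
midpoint 3.46875: p = 0.0947 > 0 → [3.4375, 3.46875]
midpoint 3.453125: p = 0.0178 > 0 → [3.4375, 3.453125]

3.453125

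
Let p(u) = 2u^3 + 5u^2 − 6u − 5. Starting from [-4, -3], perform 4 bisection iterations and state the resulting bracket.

[-3.25, -3.1875]

u = -3.5 gives p = -8.5, negative; keep [-3.5, -3]
u = -3.25 gives p = -1.34375, negative; keep [-3.25, -3]
u = -3.125 gives p = 1.542969, positive; keep [-3.25, -3.125]
u = -3.1875 gives p = 0.1548, positive; keep [-3.25, -3.1875]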